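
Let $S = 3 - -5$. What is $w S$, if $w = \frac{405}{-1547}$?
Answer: $- \frac{3240}{1547} \approx -2.0944$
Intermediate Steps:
$S = 8$ ($S = 3 + 5 = 8$)
$w = - \frac{405}{1547}$ ($w = 405 \left(- \frac{1}{1547}\right) = - \frac{405}{1547} \approx -0.2618$)
$w S = \left(- \frac{405}{1547}\right) 8 = - \frac{3240}{1547}$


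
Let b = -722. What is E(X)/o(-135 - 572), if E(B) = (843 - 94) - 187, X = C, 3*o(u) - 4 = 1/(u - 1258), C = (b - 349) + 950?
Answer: 3312990/7859 ≈ 421.55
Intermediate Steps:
C = -121 (C = (-722 - 349) + 950 = -1071 + 950 = -121)
o(u) = 4/3 + 1/(3*(-1258 + u)) (o(u) = 4/3 + 1/(3*(u - 1258)) = 4/3 + 1/(3*(-1258 + u)))
X = -121
E(B) = 562 (E(B) = 749 - 187 = 562)
E(X)/o(-135 - 572) = 562/(((-5031 + 4*(-135 - 572))/(3*(-1258 + (-135 - 572))))) = 562/(((-5031 + 4*(-707))/(3*(-1258 - 707)))) = 562/(((⅓)*(-5031 - 2828)/(-1965))) = 562/(((⅓)*(-1/1965)*(-7859))) = 562/(7859/5895) = 562*(5895/7859) = 3312990/7859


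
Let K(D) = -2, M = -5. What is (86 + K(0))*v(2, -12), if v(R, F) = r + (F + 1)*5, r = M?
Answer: -5040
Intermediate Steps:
r = -5
v(R, F) = 5*F (v(R, F) = -5 + (F + 1)*5 = -5 + (1 + F)*5 = -5 + (5 + 5*F) = 5*F)
(86 + K(0))*v(2, -12) = (86 - 2)*(5*(-12)) = 84*(-60) = -5040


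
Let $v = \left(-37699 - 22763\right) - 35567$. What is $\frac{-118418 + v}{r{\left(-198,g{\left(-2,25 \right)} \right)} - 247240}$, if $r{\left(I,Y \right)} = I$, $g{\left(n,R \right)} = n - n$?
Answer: $\frac{214447}{247438} \approx 0.86667$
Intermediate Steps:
$g{\left(n,R \right)} = 0$
$v = -96029$ ($v = -60462 - 35567 = -96029$)
$\frac{-118418 + v}{r{\left(-198,g{\left(-2,25 \right)} \right)} - 247240} = \frac{-118418 - 96029}{-198 - 247240} = - \frac{214447}{-247438} = \left(-214447\right) \left(- \frac{1}{247438}\right) = \frac{214447}{247438}$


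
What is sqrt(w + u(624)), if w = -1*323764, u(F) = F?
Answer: 2*I*sqrt(80785) ≈ 568.45*I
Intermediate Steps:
w = -323764
sqrt(w + u(624)) = sqrt(-323764 + 624) = sqrt(-323140) = 2*I*sqrt(80785)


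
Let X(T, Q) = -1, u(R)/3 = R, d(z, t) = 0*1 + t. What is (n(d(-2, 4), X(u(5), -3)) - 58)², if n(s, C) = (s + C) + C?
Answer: 3136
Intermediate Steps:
d(z, t) = t (d(z, t) = 0 + t = t)
u(R) = 3*R
n(s, C) = s + 2*C (n(s, C) = (C + s) + C = s + 2*C)
(n(d(-2, 4), X(u(5), -3)) - 58)² = ((4 + 2*(-1)) - 58)² = ((4 - 2) - 58)² = (2 - 58)² = (-56)² = 3136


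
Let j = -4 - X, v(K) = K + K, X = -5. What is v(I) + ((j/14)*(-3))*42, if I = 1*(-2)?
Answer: -13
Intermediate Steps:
I = -2
v(K) = 2*K
j = 1 (j = -4 - 1*(-5) = -4 + 5 = 1)
v(I) + ((j/14)*(-3))*42 = 2*(-2) + ((1/14)*(-3))*42 = -4 + ((1*(1/14))*(-3))*42 = -4 + ((1/14)*(-3))*42 = -4 - 3/14*42 = -4 - 9 = -13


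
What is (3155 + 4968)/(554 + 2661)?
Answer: 8123/3215 ≈ 2.5266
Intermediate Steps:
(3155 + 4968)/(554 + 2661) = 8123/3215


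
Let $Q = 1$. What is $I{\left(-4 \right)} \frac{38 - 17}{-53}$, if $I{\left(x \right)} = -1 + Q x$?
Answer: $\frac{105}{53} \approx 1.9811$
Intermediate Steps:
$I{\left(x \right)} = -1 + x$ ($I{\left(x \right)} = -1 + 1 x = -1 + x$)
$I{\left(-4 \right)} \frac{38 - 17}{-53} = \left(-1 - 4\right) \frac{38 - 17}{-53} = - 5 \cdot 21 \left(- \frac{1}{53}\right) = \left(-5\right) \left(- \frac{21}{53}\right) = \frac{105}{53}$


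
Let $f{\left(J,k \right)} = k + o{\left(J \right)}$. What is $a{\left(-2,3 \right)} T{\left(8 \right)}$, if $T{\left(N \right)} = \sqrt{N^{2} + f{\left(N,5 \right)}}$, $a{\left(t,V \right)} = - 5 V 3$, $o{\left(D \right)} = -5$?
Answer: $-360$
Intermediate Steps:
$a{\left(t,V \right)} = - 15 V$
$f{\left(J,k \right)} = -5 + k$ ($f{\left(J,k \right)} = k - 5 = -5 + k$)
$T{\left(N \right)} = \sqrt{N^{2}}$ ($T{\left(N \right)} = \sqrt{N^{2} + \left(-5 + 5\right)} = \sqrt{N^{2} + 0} = \sqrt{N^{2}}$)
$a{\left(-2,3 \right)} T{\left(8 \right)} = \left(-15\right) 3 \sqrt{8^{2}} = - 45 \sqrt{64} = \left(-45\right) 8 = -360$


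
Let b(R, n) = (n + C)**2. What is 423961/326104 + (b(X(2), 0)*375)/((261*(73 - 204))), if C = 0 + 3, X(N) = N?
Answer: 1488338839/1238869096 ≈ 1.2014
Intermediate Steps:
C = 3
b(R, n) = (3 + n)**2 (b(R, n) = (n + 3)**2 = (3 + n)**2)
423961/326104 + (b(X(2), 0)*375)/((261*(73 - 204))) = 423961/326104 + ((3 + 0)**2*375)/((261*(73 - 204))) = 423961*(1/326104) + (3**2*375)/((261*(-131))) = 423961/326104 + (9*375)/(-34191) = 423961/326104 + 3375*(-1/34191) = 423961/326104 - 375/3799 = 1488338839/1238869096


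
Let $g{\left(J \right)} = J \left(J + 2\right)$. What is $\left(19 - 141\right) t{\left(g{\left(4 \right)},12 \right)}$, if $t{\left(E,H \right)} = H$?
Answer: $-1464$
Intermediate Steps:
$g{\left(J \right)} = J \left(2 + J\right)$
$\left(19 - 141\right) t{\left(g{\left(4 \right)},12 \right)} = \left(19 - 141\right) 12 = \left(-122\right) 12 = -1464$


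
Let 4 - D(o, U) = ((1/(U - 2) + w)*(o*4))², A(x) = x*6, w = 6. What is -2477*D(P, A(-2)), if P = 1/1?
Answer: 67770720/49 ≈ 1.3831e+6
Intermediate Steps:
P = 1
A(x) = 6*x
D(o, U) = 4 - 16*o²*(6 + 1/(-2 + U))² (D(o, U) = 4 - ((1/(U - 2) + 6)*(o*4))² = 4 - ((1/(-2 + U) + 6)*(4*o))² = 4 - ((6 + 1/(-2 + U))*(4*o))² = 4 - (4*o*(6 + 1/(-2 + U)))² = 4 - 16*o²*(6 + 1/(-2 + U))²)
-2477*D(P, A(-2)) = -2477*(4 - 16*1²*(-11 + 6*(6*(-2)))²/(-2 + 6*(-2))²) = -2477*(4 - 16*1*(-11 + 6*(-12))²/(-2 - 12)²) = -2477*(4 - 16*1*(-11 - 72)²/(-14)²) = -2477*(4 - 16*1*(-83)²*1/196) = -2477*(4 - 16*1*6889*1/196) = -2477*(4 - 27556/49) = -2477*(-27360/49) = 67770720/49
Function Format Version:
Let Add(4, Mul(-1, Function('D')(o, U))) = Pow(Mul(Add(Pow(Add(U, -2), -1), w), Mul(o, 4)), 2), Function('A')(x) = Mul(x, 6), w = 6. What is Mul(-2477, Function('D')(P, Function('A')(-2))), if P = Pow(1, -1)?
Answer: Rational(67770720, 49) ≈ 1.3831e+6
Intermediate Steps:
P = 1
Function('A')(x) = Mul(6, x)
Function('D')(o, U) = Add(4, Mul(-16, Pow(o, 2), Pow(Add(6, Pow(Add(-2, U), -1)), 2))) (Function('D')(o, U) = Add(4, Mul(-1, Pow(Mul(Add(Pow(Add(U, -2), -1), 6), Mul(o, 4)), 2))) = Add(4, Mul(-1, Pow(Mul(Add(Pow(Add(-2, U), -1), 6), Mul(4, o)), 2))) = Add(4, Mul(-1, Pow(Mul(Add(6, Pow(Add(-2, U), -1)), Mul(4, o)), 2))) = Add(4, Mul(-1, Pow(Mul(4, o, Add(6, Pow(Add(-2, U), -1))), 2))) = Add(4, Mul(-1, Mul(16, Pow(o, 2), Pow(Add(6, Pow(Add(-2, U), -1)), 2)))) = Add(4, Mul(-16, Pow(o, 2), Pow(Add(6, Pow(Add(-2, U), -1)), 2))))
Mul(-2477, Function('D')(P, Function('A')(-2))) = Mul(-2477, Add(4, Mul(-16, Pow(1, 2), Pow(Add(-11, Mul(6, Mul(6, -2))), 2), Pow(Add(-2, Mul(6, -2)), -2)))) = Mul(-2477, Add(4, Mul(-16, 1, Pow(Add(-11, Mul(6, -12)), 2), Pow(Add(-2, -12), -2)))) = Mul(-2477, Add(4, Mul(-16, 1, Pow(Add(-11, -72), 2), Pow(-14, -2)))) = Mul(-2477, Add(4, Mul(-16, 1, Pow(-83, 2), Rational(1, 196)))) = Mul(-2477, Add(4, Mul(-16, 1, 6889, Rational(1, 196)))) = Mul(-2477, Add(4, Rational(-27556, 49))) = Mul(-2477, Rational(-27360, 49)) = Rational(67770720, 49)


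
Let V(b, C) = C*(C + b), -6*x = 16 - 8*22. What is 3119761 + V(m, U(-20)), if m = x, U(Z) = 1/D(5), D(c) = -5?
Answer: 233981678/75 ≈ 3.1198e+6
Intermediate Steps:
x = 80/3 (x = -(16 - 8*22)/6 = -(16 - 176)/6 = -⅙*(-160) = 80/3 ≈ 26.667)
U(Z) = -⅕ (U(Z) = 1/(-5) = -⅕)
m = 80/3 ≈ 26.667
3119761 + V(m, U(-20)) = 3119761 - (-⅕ + 80/3)/5 = 3119761 - ⅕*397/15 = 3119761 - 397/75 = 233981678/75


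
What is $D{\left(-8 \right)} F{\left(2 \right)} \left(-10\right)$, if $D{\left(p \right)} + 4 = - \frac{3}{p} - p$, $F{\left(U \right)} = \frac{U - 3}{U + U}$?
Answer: $\frac{175}{16} \approx 10.938$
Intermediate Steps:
$F{\left(U \right)} = \frac{-3 + U}{2 U}$
$D{\left(p \right)} = -4 - p - \frac{3}{p}$ ($D{\left(p \right)} = -4 - \left(p + \frac{3}{p}\right) = -4 - p - \frac{3}{p}$)
$D{\left(-8 \right)} F{\left(2 \right)} \left(-10\right) = \left(-4 - -8 - \frac{3}{-8}\right) \frac{-3 + 2}{2 \cdot 2} \left(-10\right) = \left(-4 + 8 - - \frac{3}{8}\right) \frac{1}{2} \cdot \frac{1}{2} \left(-1\right) \left(-10\right) = \left(-4 + 8 + \frac{3}{8}\right) \left(- \frac{1}{4}\right) \left(-10\right) = \frac{35}{8} \left(- \frac{1}{4}\right) \left(-10\right) = \left(- \frac{35}{32}\right) \left(-10\right) = \frac{175}{16}$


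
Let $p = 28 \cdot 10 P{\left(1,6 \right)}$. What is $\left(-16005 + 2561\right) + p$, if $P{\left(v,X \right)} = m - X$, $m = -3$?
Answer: $-15964$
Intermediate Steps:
$P{\left(v,X \right)} = -3 - X$
$p = -2520$ ($p = 28 \cdot 10 \left(-3 - 6\right) = 280 \left(-3 - 6\right) = 280 \left(-9\right) = -2520$)
$\left(-16005 + 2561\right) + p = \left(-16005 + 2561\right) - 2520 = -13444 - 2520 = -15964$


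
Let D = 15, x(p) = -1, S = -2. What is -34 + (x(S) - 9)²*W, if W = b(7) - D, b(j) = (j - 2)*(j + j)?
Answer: 5466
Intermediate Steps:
b(j) = 2*j*(-2 + j) (b(j) = (-2 + j)*(2*j) = 2*j*(-2 + j))
W = 55 (W = 2*7*(-2 + 7) - 1*15 = 2*7*5 - 15 = 70 - 15 = 55)
-34 + (x(S) - 9)²*W = -34 + (-1 - 9)²*55 = -34 + (-10)²*55 = -34 + 100*55 = -34 + 5500 = 5466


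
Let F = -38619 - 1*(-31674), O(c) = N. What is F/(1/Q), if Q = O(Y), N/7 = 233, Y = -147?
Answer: -11327295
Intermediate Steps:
N = 1631 (N = 7*233 = 1631)
O(c) = 1631
Q = 1631
F = -6945 (F = -38619 + 31674 = -6945)
F/(1/Q) = -6945/(1/1631) = -6945/1/1631 = -6945*1631 = -11327295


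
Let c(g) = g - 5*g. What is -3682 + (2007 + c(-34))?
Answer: -1539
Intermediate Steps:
c(g) = -4*g (c(g) = g - 5*g = -4*g)
-3682 + (2007 + c(-34)) = -3682 + (2007 - 4*(-34)) = -3682 + (2007 + 136) = -3682 + 2143 = -1539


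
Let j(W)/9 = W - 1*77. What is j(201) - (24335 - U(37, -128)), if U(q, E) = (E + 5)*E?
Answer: -7475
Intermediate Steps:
j(W) = -693 + 9*W (j(W) = 9*(W - 1*77) = 9*(W - 77) = 9*(-77 + W) = -693 + 9*W)
U(q, E) = E*(5 + E) (U(q, E) = (5 + E)*E = E*(5 + E))
j(201) - (24335 - U(37, -128)) = (-693 + 9*201) - (24335 - (-128)*(5 - 128)) = (-693 + 1809) - (24335 - (-128)*(-123)) = 1116 - (24335 - 1*15744) = 1116 - (24335 - 15744) = 1116 - 1*8591 = 1116 - 8591 = -7475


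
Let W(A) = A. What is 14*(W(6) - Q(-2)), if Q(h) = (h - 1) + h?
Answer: 154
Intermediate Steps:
Q(h) = -1 + 2*h (Q(h) = (-1 + h) + h = -1 + 2*h)
14*(W(6) - Q(-2)) = 14*(6 - (-1 + 2*(-2))) = 14*(6 - (-1 - 4)) = 14*(6 - 1*(-5)) = 14*(6 + 5) = 14*11 = 154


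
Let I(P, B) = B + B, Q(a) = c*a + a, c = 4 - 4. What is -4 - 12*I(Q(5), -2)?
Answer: 44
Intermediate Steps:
c = 0
Q(a) = a (Q(a) = 0*a + a = 0 + a = a)
I(P, B) = 2*B
-4 - 12*I(Q(5), -2) = -4 - 24*(-2) = -4 - 12*(-4) = -4 + 48 = 44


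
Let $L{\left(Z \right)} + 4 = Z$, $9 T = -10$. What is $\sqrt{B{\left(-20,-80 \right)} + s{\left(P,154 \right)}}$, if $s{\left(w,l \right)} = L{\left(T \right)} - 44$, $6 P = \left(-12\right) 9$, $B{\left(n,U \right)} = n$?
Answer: $\frac{i \sqrt{622}}{3} \approx 8.3133 i$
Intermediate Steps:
$T = - \frac{10}{9}$ ($T = \frac{1}{9} \left(-10\right) = - \frac{10}{9} \approx -1.1111$)
$L{\left(Z \right)} = -4 + Z$
$P = -18$ ($P = \frac{\left(-12\right) 9}{6} = \frac{1}{6} \left(-108\right) = -18$)
$s{\left(w,l \right)} = - \frac{442}{9}$ ($s{\left(w,l \right)} = \left(-4 - \frac{10}{9}\right) - 44 = - \frac{46}{9} - 44 = - \frac{442}{9}$)
$\sqrt{B{\left(-20,-80 \right)} + s{\left(P,154 \right)}} = \sqrt{-20 - \frac{442}{9}} = \sqrt{- \frac{622}{9}} = \frac{i \sqrt{622}}{3}$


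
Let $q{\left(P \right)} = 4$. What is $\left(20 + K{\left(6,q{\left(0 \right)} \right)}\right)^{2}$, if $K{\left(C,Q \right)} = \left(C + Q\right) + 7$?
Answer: $1369$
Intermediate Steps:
$K{\left(C,Q \right)} = 7 + C + Q$
$\left(20 + K{\left(6,q{\left(0 \right)} \right)}\right)^{2} = \left(20 + \left(7 + 6 + 4\right)\right)^{2} = \left(20 + 17\right)^{2} = 37^{2} = 1369$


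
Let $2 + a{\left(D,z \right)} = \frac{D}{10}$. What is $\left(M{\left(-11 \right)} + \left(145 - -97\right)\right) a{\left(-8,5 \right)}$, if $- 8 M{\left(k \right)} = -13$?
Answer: $- \frac{13643}{20} \approx -682.15$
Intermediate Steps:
$a{\left(D,z \right)} = -2 + \frac{D}{10}$
$M{\left(k \right)} = \frac{13}{8}$ ($M{\left(k \right)} = \left(- \frac{1}{8}\right) \left(-13\right) = \frac{13}{8}$)
$\left(M{\left(-11 \right)} + \left(145 - -97\right)\right) a{\left(-8,5 \right)} = \left(\frac{13}{8} + \left(145 - -97\right)\right) \left(-2 + \frac{1}{10} \left(-8\right)\right) = \left(\frac{13}{8} + \left(145 + 97\right)\right) \left(-2 - \frac{4}{5}\right) = \left(\frac{13}{8} + 242\right) \left(- \frac{14}{5}\right) = \frac{1949}{8} \left(- \frac{14}{5}\right) = - \frac{13643}{20}$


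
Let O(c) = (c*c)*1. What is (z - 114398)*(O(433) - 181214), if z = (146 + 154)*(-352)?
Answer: -1380487450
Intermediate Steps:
z = -105600 (z = 300*(-352) = -105600)
O(c) = c² (O(c) = c²*1 = c²)
(z - 114398)*(O(433) - 181214) = (-105600 - 114398)*(433² - 181214) = -219998*(187489 - 181214) = -219998*6275 = -1380487450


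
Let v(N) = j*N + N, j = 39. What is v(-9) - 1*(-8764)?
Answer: 8404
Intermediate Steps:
v(N) = 40*N (v(N) = 39*N + N = 40*N)
v(-9) - 1*(-8764) = 40*(-9) - 1*(-8764) = -360 + 8764 = 8404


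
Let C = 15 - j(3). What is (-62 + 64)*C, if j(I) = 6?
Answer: 18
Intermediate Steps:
C = 9 (C = 15 - 1*6 = 15 - 6 = 9)
(-62 + 64)*C = (-62 + 64)*9 = 2*9 = 18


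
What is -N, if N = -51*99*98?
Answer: 494802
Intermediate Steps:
N = -494802 (N = -5049*98 = -494802)
-N = -1*(-494802) = 494802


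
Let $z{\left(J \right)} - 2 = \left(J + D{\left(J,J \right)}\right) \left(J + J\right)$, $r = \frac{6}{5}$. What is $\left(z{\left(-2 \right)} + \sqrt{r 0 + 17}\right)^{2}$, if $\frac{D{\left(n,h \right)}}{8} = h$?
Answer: $\left(74 + \sqrt{17}\right)^{2} \approx 6103.2$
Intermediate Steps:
$r = \frac{6}{5}$ ($r = 6 \cdot \frac{1}{5} = \frac{6}{5} \approx 1.2$)
$D{\left(n,h \right)} = 8 h$
$z{\left(J \right)} = 2 + 18 J^{2}$ ($z{\left(J \right)} = 2 + \left(J + 8 J\right) \left(J + J\right) = 2 + 9 J 2 J = 2 + 18 J^{2}$)
$\left(z{\left(-2 \right)} + \sqrt{r 0 + 17}\right)^{2} = \left(\left(2 + 18 \left(-2\right)^{2}\right) + \sqrt{\frac{6}{5} \cdot 0 + 17}\right)^{2} = \left(\left(2 + 18 \cdot 4\right) + \sqrt{0 + 17}\right)^{2} = \left(\left(2 + 72\right) + \sqrt{17}\right)^{2} = \left(74 + \sqrt{17}\right)^{2}$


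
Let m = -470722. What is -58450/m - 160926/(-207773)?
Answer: 6278267173/6985951579 ≈ 0.89870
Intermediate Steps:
-58450/m - 160926/(-207773) = -58450/(-470722) - 160926/(-207773) = -58450*(-1/470722) - 160926*(-1/207773) = 4175/33623 + 160926/207773 = 6278267173/6985951579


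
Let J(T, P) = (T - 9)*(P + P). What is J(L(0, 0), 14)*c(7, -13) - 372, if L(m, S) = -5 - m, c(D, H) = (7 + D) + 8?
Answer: -8996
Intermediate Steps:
c(D, H) = 15 + D
J(T, P) = 2*P*(-9 + T) (J(T, P) = (-9 + T)*(2*P) = 2*P*(-9 + T))
J(L(0, 0), 14)*c(7, -13) - 372 = (2*14*(-9 + (-5 - 1*0)))*(15 + 7) - 372 = (2*14*(-9 + (-5 + 0)))*22 - 372 = (2*14*(-9 - 5))*22 - 372 = (2*14*(-14))*22 - 372 = -392*22 - 372 = -8624 - 372 = -8996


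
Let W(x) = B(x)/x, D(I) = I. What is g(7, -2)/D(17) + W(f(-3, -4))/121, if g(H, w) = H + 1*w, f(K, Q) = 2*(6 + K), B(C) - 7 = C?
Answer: 3851/12342 ≈ 0.31202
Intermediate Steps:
B(C) = 7 + C
f(K, Q) = 12 + 2*K
W(x) = (7 + x)/x
g(H, w) = H + w
g(7, -2)/D(17) + W(f(-3, -4))/121 = (7 - 2)/17 + ((7 + (12 + 2*(-3)))/(12 + 2*(-3)))/121 = 5*(1/17) + ((7 + (12 - 6))/(12 - 6))*(1/121) = 5/17 + ((7 + 6)/6)*(1/121) = 5/17 + ((⅙)*13)*(1/121) = 5/17 + (13/6)*(1/121) = 5/17 + 13/726 = 3851/12342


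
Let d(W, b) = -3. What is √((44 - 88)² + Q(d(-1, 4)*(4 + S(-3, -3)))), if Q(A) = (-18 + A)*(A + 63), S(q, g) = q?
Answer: 26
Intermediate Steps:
Q(A) = (-18 + A)*(63 + A)
√((44 - 88)² + Q(d(-1, 4)*(4 + S(-3, -3)))) = √((44 - 88)² + (-1134 + (-3*(4 - 3))² + 45*(-3*(4 - 3)))) = √((-44)² + (-1134 + (-3*1)² + 45*(-3*1))) = √(1936 + (-1134 + (-3)² + 45*(-3))) = √(1936 + (-1134 + 9 - 135)) = √(1936 - 1260) = √676 = 26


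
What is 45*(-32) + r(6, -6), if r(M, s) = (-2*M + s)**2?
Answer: -1116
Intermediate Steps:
r(M, s) = (s - 2*M)**2
45*(-32) + r(6, -6) = 45*(-32) + (-1*(-6) + 2*6)**2 = -1440 + (6 + 12)**2 = -1440 + 18**2 = -1440 + 324 = -1116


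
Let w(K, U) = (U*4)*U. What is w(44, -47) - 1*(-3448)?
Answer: 12284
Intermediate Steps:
w(K, U) = 4*U² (w(K, U) = (4*U)*U = 4*U²)
w(44, -47) - 1*(-3448) = 4*(-47)² - 1*(-3448) = 4*2209 + 3448 = 8836 + 3448 = 12284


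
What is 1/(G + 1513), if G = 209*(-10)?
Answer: -1/577 ≈ -0.0017331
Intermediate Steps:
G = -2090
1/(G + 1513) = 1/(-2090 + 1513) = 1/(-577) = -1/577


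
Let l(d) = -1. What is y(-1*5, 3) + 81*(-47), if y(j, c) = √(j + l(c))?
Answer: -3807 + I*√6 ≈ -3807.0 + 2.4495*I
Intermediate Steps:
y(j, c) = √(-1 + j) (y(j, c) = √(j - 1) = √(-1 + j))
y(-1*5, 3) + 81*(-47) = √(-1 - 1*5) + 81*(-47) = √(-1 - 5) - 3807 = √(-6) - 3807 = I*√6 - 3807 = -3807 + I*√6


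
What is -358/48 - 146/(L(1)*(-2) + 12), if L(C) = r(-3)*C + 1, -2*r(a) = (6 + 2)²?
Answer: -8375/888 ≈ -9.4313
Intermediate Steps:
r(a) = -32 (r(a) = -(6 + 2)²/2 = -½*8² = -½*64 = -32)
L(C) = 1 - 32*C (L(C) = -32*C + 1 = 1 - 32*C)
-358/48 - 146/(L(1)*(-2) + 12) = -358/48 - 146/((1 - 32*1)*(-2) + 12) = -358*1/48 - 146/((1 - 32)*(-2) + 12) = -179/24 - 146/(-31*(-2) + 12) = -179/24 - 146/(62 + 12) = -179/24 - 146/74 = -179/24 - 146*1/74 = -179/24 - 73/37 = -8375/888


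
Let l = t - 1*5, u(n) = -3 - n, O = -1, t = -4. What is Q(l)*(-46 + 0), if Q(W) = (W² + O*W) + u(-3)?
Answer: -4140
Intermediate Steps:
l = -9 (l = -4 - 1*5 = -4 - 5 = -9)
Q(W) = W² - W (Q(W) = (W² - W) + (-3 - 1*(-3)) = (W² - W) + (-3 + 3) = (W² - W) + 0 = W² - W)
Q(l)*(-46 + 0) = (-9*(-1 - 9))*(-46 + 0) = -9*(-10)*(-46) = 90*(-46) = -4140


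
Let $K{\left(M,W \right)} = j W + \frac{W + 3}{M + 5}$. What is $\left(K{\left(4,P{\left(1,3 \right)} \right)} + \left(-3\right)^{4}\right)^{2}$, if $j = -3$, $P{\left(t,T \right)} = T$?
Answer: $\frac{47524}{9} \approx 5280.4$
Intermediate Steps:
$K{\left(M,W \right)} = - 3 W + \frac{3 + W}{5 + M}$ ($K{\left(M,W \right)} = - 3 W + \frac{W + 3}{M + 5} = - 3 W + \frac{3 + W}{5 + M}$)
$\left(K{\left(4,P{\left(1,3 \right)} \right)} + \left(-3\right)^{4}\right)^{2} = \left(\frac{3 - 42 - 12 \cdot 3}{5 + 4} + \left(-3\right)^{4}\right)^{2} = \left(\frac{3 - 42 - 36}{9} + 81\right)^{2} = \left(\frac{1}{9} \left(-75\right) + 81\right)^{2} = \left(- \frac{25}{3} + 81\right)^{2} = \left(\frac{218}{3}\right)^{2} = \frac{47524}{9}$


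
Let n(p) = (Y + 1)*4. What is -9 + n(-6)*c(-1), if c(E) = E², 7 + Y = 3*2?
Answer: -9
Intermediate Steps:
Y = -1 (Y = -7 + 3*2 = -7 + 6 = -1)
n(p) = 0 (n(p) = (-1 + 1)*4 = 0*4 = 0)
-9 + n(-6)*c(-1) = -9 + 0*(-1)² = -9 + 0*1 = -9 + 0 = -9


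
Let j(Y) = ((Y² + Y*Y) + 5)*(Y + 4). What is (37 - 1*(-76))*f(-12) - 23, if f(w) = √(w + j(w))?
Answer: -23 + 226*I*√589 ≈ -23.0 + 5484.9*I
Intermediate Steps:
j(Y) = (4 + Y)*(5 + 2*Y²) (j(Y) = ((Y² + Y²) + 5)*(4 + Y) = (2*Y² + 5)*(4 + Y) = (5 + 2*Y²)*(4 + Y) = (4 + Y)*(5 + 2*Y²))
f(w) = √(20 + 2*w³ + 6*w + 8*w²) (f(w) = √(w + (20 + 2*w³ + 5*w + 8*w²)) = √(20 + 2*w³ + 6*w + 8*w²))
(37 - 1*(-76))*f(-12) - 23 = (37 - 1*(-76))*√(20 + 2*(-12)³ + 6*(-12) + 8*(-12)²) - 23 = (37 + 76)*√(20 + 2*(-1728) - 72 + 8*144) - 23 = 113*√(20 - 3456 - 72 + 1152) - 23 = 113*√(-2356) - 23 = 113*(2*I*√589) - 23 = 226*I*√589 - 23 = -23 + 226*I*√589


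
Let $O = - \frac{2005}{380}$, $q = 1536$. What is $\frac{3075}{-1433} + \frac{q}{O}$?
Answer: $- \frac{168515763}{574633} \approx -293.26$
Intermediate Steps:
$O = - \frac{401}{76}$ ($O = \left(-2005\right) \frac{1}{380} = - \frac{401}{76} \approx -5.2763$)
$\frac{3075}{-1433} + \frac{q}{O} = \frac{3075}{-1433} + \frac{1536}{- \frac{401}{76}} = 3075 \left(- \frac{1}{1433}\right) + 1536 \left(- \frac{76}{401}\right) = - \frac{3075}{1433} - \frac{116736}{401} = - \frac{168515763}{574633}$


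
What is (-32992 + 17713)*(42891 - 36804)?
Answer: -93003273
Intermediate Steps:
(-32992 + 17713)*(42891 - 36804) = -15279*6087 = -93003273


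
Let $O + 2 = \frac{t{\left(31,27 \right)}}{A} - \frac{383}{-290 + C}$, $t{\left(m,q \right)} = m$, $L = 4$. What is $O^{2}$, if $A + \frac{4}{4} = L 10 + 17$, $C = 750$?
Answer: $\frac{215414329}{41473600} \approx 5.194$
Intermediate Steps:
$A = 56$ ($A = -1 + \left(4 \cdot 10 + 17\right) = -1 + \left(40 + 17\right) = -1 + 57 = 56$)
$O = - \frac{14677}{6440}$ ($O = -2 + \left(\frac{31}{56} - \frac{383}{-290 + 750}\right) = -2 + \left(31 \cdot \frac{1}{56} - \frac{383}{460}\right) = -2 + \left(\frac{31}{56} - \frac{383}{460}\right) = -2 - \frac{1797}{6440} = - \frac{14677}{6440} \approx -2.279$)
$O^{2} = \left(- \frac{14677}{6440}\right)^{2} = \frac{215414329}{41473600}$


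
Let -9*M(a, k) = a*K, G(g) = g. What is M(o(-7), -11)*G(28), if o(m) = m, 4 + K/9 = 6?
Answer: 392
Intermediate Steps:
K = 18 (K = -36 + 9*6 = -36 + 54 = 18)
M(a, k) = -2*a (M(a, k) = -a*18/9 = -2*a)
M(o(-7), -11)*G(28) = -2*(-7)*28 = 14*28 = 392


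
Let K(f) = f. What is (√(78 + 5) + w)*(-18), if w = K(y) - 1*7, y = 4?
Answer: 54 - 18*√83 ≈ -109.99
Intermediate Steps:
w = -3 (w = 4 - 1*7 = 4 - 7 = -3)
(√(78 + 5) + w)*(-18) = (√(78 + 5) - 3)*(-18) = (√83 - 3)*(-18) = (-3 + √83)*(-18) = 54 - 18*√83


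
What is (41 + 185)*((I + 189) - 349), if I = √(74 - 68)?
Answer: -36160 + 226*√6 ≈ -35606.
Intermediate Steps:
I = √6 ≈ 2.4495
(41 + 185)*((I + 189) - 349) = (41 + 185)*((√6 + 189) - 349) = 226*((189 + √6) - 349) = 226*(-160 + √6) = -36160 + 226*√6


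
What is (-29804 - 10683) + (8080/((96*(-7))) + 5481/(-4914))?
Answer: -11056538/273 ≈ -40500.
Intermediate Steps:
(-29804 - 10683) + (8080/((96*(-7))) + 5481/(-4914)) = -40487 + (8080/(-672) + 5481*(-1/4914)) = -40487 + (8080*(-1/672) - 29/26) = -40487 + (-505/42 - 29/26) = -40487 - 3587/273 = -11056538/273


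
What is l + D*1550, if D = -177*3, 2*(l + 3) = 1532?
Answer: -822287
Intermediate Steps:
l = 763 (l = -3 + (½)*1532 = -3 + 766 = 763)
D = -531
l + D*1550 = 763 - 531*1550 = 763 - 823050 = -822287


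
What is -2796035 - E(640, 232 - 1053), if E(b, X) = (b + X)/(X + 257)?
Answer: -1576963921/564 ≈ -2.7960e+6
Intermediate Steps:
E(b, X) = (X + b)/(257 + X)
-2796035 - E(640, 232 - 1053) = -2796035 - ((232 - 1053) + 640)/(257 + (232 - 1053)) = -2796035 - (-821 + 640)/(257 - 821) = -2796035 - (-181)/(-564) = -2796035 - (-1)*(-181)/564 = -2796035 - 1*181/564 = -2796035 - 181/564 = -1576963921/564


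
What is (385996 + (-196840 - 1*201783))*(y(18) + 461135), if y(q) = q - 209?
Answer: -5820339888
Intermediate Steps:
y(q) = -209 + q
(385996 + (-196840 - 1*201783))*(y(18) + 461135) = (385996 + (-196840 - 1*201783))*((-209 + 18) + 461135) = (385996 + (-196840 - 201783))*(-191 + 461135) = (385996 - 398623)*460944 = -12627*460944 = -5820339888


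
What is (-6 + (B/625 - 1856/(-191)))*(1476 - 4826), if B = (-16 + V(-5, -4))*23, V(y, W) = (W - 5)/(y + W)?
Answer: -10126514/955 ≈ -10604.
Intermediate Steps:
V(y, W) = (-5 + W)/(W + y)
B = -345 (B = (-16 + (-5 - 4)/(-4 - 5))*23 = (-16 - 9/(-9))*23 = (-16 - ⅑*(-9))*23 = (-16 + 1)*23 = -15*23 = -345)
(-6 + (B/625 - 1856/(-191)))*(1476 - 4826) = (-6 + (-345/625 - 1856/(-191)))*(1476 - 4826) = (-6 + (-345*1/625 - 1856*(-1/191)))*(-3350) = (-6 + (-69/125 + 1856/191))*(-3350) = (-6 + 218821/23875)*(-3350) = (75571/23875)*(-3350) = -10126514/955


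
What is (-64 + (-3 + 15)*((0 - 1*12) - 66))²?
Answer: 1000000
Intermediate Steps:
(-64 + (-3 + 15)*((0 - 1*12) - 66))² = (-64 + 12*((0 - 12) - 66))² = (-64 + 12*(-12 - 66))² = (-64 + 12*(-78))² = (-64 - 936)² = (-1000)² = 1000000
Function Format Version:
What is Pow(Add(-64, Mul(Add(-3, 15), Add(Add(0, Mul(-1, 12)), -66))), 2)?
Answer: 1000000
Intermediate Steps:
Pow(Add(-64, Mul(Add(-3, 15), Add(Add(0, Mul(-1, 12)), -66))), 2) = Pow(Add(-64, Mul(12, Add(Add(0, -12), -66))), 2) = Pow(Add(-64, Mul(12, Add(-12, -66))), 2) = Pow(Add(-64, Mul(12, -78)), 2) = Pow(Add(-64, -936), 2) = Pow(-1000, 2) = 1000000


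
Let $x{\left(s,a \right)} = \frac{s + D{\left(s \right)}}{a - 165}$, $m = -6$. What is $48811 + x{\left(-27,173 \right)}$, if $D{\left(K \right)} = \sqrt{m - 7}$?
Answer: $\frac{390461}{8} + \frac{i \sqrt{13}}{8} \approx 48808.0 + 0.45069 i$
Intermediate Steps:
$D{\left(K \right)} = i \sqrt{13}$ ($D{\left(K \right)} = \sqrt{-6 - 7} = \sqrt{-13} = i \sqrt{13}$)
$x{\left(s,a \right)} = \frac{s + i \sqrt{13}}{-165 + a}$ ($x{\left(s,a \right)} = \frac{s + i \sqrt{13}}{a - 165} = \frac{s + i \sqrt{13}}{-165 + a}$)
$48811 + x{\left(-27,173 \right)} = 48811 + \frac{-27 + i \sqrt{13}}{-165 + 173} = 48811 + \frac{-27 + i \sqrt{13}}{8} = 48811 - \left(\frac{27}{8} - \frac{i \sqrt{13}}{8}\right) = \frac{390461}{8} + \frac{i \sqrt{13}}{8}$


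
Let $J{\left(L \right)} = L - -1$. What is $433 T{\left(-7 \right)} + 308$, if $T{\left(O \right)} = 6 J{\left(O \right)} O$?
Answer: $109424$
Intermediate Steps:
$J{\left(L \right)} = 1 + L$ ($J{\left(L \right)} = L + 1 = 1 + L$)
$T{\left(O \right)} = O \left(6 + 6 O\right)$ ($T{\left(O \right)} = 6 \left(1 + O\right) O = \left(6 + 6 O\right) O = O \left(6 + 6 O\right)$)
$433 T{\left(-7 \right)} + 308 = 433 \cdot 6 \left(-7\right) \left(1 - 7\right) + 308 = 433 \cdot 6 \left(-7\right) \left(-6\right) + 308 = 433 \cdot 252 + 308 = 109116 + 308 = 109424$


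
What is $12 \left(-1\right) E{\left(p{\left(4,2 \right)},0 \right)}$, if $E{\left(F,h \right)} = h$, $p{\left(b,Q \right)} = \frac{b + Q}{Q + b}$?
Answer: $0$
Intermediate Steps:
$p{\left(b,Q \right)} = 1$ ($p{\left(b,Q \right)} = \frac{Q + b}{Q + b} = 1$)
$12 \left(-1\right) E{\left(p{\left(4,2 \right)},0 \right)} = 12 \left(-1\right) 0 = \left(-12\right) 0 = 0$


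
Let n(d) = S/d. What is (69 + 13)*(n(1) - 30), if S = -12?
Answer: -3444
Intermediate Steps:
n(d) = -12/d
(69 + 13)*(n(1) - 30) = (69 + 13)*(-12/1 - 30) = 82*(-12*1 - 30) = 82*(-12 - 30) = 82*(-42) = -3444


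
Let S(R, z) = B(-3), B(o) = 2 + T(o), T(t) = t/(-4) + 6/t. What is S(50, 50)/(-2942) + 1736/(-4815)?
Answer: -20443693/56662920 ≈ -0.36080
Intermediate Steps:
T(t) = 6/t - t/4 (T(t) = t*(-¼) + 6/t = -t/4 + 6/t = 6/t - t/4)
B(o) = 2 + 6/o - o/4 (B(o) = 2 + (6/o - o/4) = 2 + 6/o - o/4)
S(R, z) = ¾ (S(R, z) = 2 + 6/(-3) - ¼*(-3) = 2 + 6*(-⅓) + ¾ = 2 - 2 + ¾ = ¾)
S(50, 50)/(-2942) + 1736/(-4815) = (¾)/(-2942) + 1736/(-4815) = (¾)*(-1/2942) + 1736*(-1/4815) = -3/11768 - 1736/4815 = -20443693/56662920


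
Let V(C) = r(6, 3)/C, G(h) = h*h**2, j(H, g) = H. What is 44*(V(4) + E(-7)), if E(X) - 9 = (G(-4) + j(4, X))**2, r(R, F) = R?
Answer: 158862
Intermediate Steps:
G(h) = h**3
E(X) = 3609 (E(X) = 9 + ((-4)**3 + 4)**2 = 9 + (-64 + 4)**2 = 9 + (-60)**2 = 9 + 3600 = 3609)
V(C) = 6/C
44*(V(4) + E(-7)) = 44*(6/4 + 3609) = 44*(6*(1/4) + 3609) = 44*(3/2 + 3609) = 44*(7221/2) = 158862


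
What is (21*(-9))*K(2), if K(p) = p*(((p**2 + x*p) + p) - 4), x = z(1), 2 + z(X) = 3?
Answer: -1512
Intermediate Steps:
z(X) = 1 (z(X) = -2 + 3 = 1)
x = 1
K(p) = p*(-4 + p**2 + 2*p) (K(p) = p*(((p**2 + 1*p) + p) - 4) = p*(((p**2 + p) + p) - 4) = p*(((p + p**2) + p) - 4) = p*((p**2 + 2*p) - 4) = p*(-4 + p**2 + 2*p))
(21*(-9))*K(2) = (21*(-9))*(2*(-4 + 2**2 + 2*2)) = -378*(-4 + 4 + 4) = -378*4 = -189*8 = -1512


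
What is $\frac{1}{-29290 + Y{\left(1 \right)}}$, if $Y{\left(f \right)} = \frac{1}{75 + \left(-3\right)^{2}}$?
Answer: $- \frac{84}{2460359} \approx -3.4141 \cdot 10^{-5}$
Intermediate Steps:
$Y{\left(f \right)} = \frac{1}{84}$ ($Y{\left(f \right)} = \frac{1}{75 + 9} = \frac{1}{84}$)
$\frac{1}{-29290 + Y{\left(1 \right)}} = \frac{1}{-29290 + \frac{1}{84}} = \frac{1}{- \frac{2460359}{84}} = - \frac{84}{2460359}$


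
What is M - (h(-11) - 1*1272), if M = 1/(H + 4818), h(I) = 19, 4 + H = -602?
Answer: 5277637/4212 ≈ 1253.0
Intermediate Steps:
H = -606 (H = -4 - 602 = -606)
M = 1/4212 (M = 1/(-606 + 4818) = 1/4212 ≈ 0.00023742)
M - (h(-11) - 1*1272) = 1/4212 - (19 - 1*1272) = 1/4212 - (19 - 1272) = 1/4212 - 1*(-1253) = 1/4212 + 1253 = 5277637/4212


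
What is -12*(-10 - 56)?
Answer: 792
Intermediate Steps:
-12*(-10 - 56) = -12*(-66) = -1*(-792) = 792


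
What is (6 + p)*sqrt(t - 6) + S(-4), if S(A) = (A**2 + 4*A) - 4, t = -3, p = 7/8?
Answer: -4 + 165*I/8 ≈ -4.0 + 20.625*I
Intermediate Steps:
p = 7/8 (p = 7*(1/8) = 7/8 ≈ 0.87500)
S(A) = -4 + A**2 + 4*A
(6 + p)*sqrt(t - 6) + S(-4) = (6 + 7/8)*sqrt(-3 - 6) + (-4 + (-4)**2 + 4*(-4)) = 55*sqrt(-9)/8 + (-4 + 16 - 16) = 55*(3*I)/8 - 4 = 165*I/8 - 4 = -4 + 165*I/8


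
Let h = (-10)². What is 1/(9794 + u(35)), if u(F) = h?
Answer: 1/9894 ≈ 0.00010107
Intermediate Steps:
h = 100
u(F) = 100
1/(9794 + u(35)) = 1/(9794 + 100) = 1/9894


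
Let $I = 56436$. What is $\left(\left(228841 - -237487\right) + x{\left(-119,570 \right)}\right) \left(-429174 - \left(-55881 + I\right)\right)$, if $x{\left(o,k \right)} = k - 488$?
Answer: $-200429902890$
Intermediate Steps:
$x{\left(o,k \right)} = -488 + k$
$\left(\left(228841 - -237487\right) + x{\left(-119,570 \right)}\right) \left(-429174 - \left(-55881 + I\right)\right) = \left(\left(228841 - -237487\right) + \left(-488 + 570\right)\right) \left(-429174 + \left(55881 - 56436\right)\right) = \left(\left(228841 + 237487\right) + 82\right) \left(-429174 + \left(55881 - 56436\right)\right) = \left(466328 + 82\right) \left(-429174 - 555\right) = 466410 \left(-429729\right) = -200429902890$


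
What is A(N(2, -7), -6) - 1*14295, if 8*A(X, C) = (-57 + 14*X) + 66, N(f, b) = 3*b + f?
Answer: -114617/8 ≈ -14327.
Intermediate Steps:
N(f, b) = f + 3*b
A(X, C) = 9/8 + 7*X/4 (A(X, C) = ((-57 + 14*X) + 66)/8 = (9 + 14*X)/8 = 9/8 + 7*X/4)
A(N(2, -7), -6) - 1*14295 = (9/8 + 7*(2 + 3*(-7))/4) - 1*14295 = (9/8 + 7*(2 - 21)/4) - 14295 = (9/8 + (7/4)*(-19)) - 14295 = (9/8 - 133/4) - 14295 = -257/8 - 14295 = -114617/8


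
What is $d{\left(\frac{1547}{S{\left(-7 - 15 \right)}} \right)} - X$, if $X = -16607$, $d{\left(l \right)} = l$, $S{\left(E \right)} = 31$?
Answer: $\frac{516364}{31} \approx 16657.0$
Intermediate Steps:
$d{\left(\frac{1547}{S{\left(-7 - 15 \right)}} \right)} - X = \frac{1547}{31} - -16607 = 1547 \cdot \frac{1}{31} + 16607 = \frac{1547}{31} + 16607 = \frac{516364}{31}$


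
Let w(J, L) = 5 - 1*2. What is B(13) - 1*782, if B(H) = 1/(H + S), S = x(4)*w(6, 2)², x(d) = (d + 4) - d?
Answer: -38317/49 ≈ -781.98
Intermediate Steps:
w(J, L) = 3 (w(J, L) = 5 - 2 = 3)
x(d) = 4 (x(d) = (4 + d) - d = 4)
S = 36 (S = 4*3² = 4*9 = 36)
B(H) = 1/(36 + H) (B(H) = 1/(H + 36) = 1/(36 + H))
B(13) - 1*782 = 1/(36 + 13) - 1*782 = 1/49 - 782 = -38317/49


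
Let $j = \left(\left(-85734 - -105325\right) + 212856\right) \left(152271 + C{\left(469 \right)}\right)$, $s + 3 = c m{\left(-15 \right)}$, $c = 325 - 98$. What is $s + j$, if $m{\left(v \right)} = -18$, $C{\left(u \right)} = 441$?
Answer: $35497442175$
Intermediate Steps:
$c = 227$ ($c = 325 - 98 = 227$)
$s = -4089$ ($s = -3 + 227 \left(-18\right) = -3 - 4086 = -4089$)
$j = 35497446264$ ($j = \left(\left(-85734 - -105325\right) + 212856\right) \left(152271 + 441\right) = \left(\left(-85734 + 105325\right) + 212856\right) 152712 = \left(19591 + 212856\right) 152712 = 232447 \cdot 152712 = 35497446264$)
$s + j = -4089 + 35497446264 = 35497442175$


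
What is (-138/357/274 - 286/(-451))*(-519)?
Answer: -219503265/668423 ≈ -328.39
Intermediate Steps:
(-138/357/274 - 286/(-451))*(-519) = (-138*1/357*(1/274) - 286*(-1/451))*(-519) = (-46/119*1/274 + 26/41)*(-519) = (-23/16303 + 26/41)*(-519) = (422935/668423)*(-519) = -219503265/668423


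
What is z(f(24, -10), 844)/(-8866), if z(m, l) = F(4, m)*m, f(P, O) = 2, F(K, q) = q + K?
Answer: -6/4433 ≈ -0.0013535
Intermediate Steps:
F(K, q) = K + q
z(m, l) = m*(4 + m) (z(m, l) = (4 + m)*m = m*(4 + m))
z(f(24, -10), 844)/(-8866) = (2*(4 + 2))/(-8866) = (2*6)*(-1/8866) = 12*(-1/8866) = -6/4433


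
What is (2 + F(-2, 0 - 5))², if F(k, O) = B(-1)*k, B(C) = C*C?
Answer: 0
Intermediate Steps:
B(C) = C²
F(k, O) = k (F(k, O) = (-1)²*k = 1*k = k)
(2 + F(-2, 0 - 5))² = (2 - 2)² = 0² = 0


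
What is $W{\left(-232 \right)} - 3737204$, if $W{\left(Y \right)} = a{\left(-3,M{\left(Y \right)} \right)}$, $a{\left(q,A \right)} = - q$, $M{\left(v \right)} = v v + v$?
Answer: $-3737201$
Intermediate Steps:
$M{\left(v \right)} = v + v^{2}$ ($M{\left(v \right)} = v^{2} + v = v + v^{2}$)
$W{\left(Y \right)} = 3$ ($W{\left(Y \right)} = \left(-1\right) \left(-3\right) = 3$)
$W{\left(-232 \right)} - 3737204 = 3 - 3737204 = -3737201$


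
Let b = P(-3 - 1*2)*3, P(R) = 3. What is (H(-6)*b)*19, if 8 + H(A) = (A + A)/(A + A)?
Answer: -1197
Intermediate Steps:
H(A) = -7 (H(A) = -8 + (A + A)/(A + A) = -8 + (2*A)/((2*A)) = -8 + (2*A)*(1/(2*A)) = -8 + 1 = -7)
b = 9 (b = 3*3 = 9)
(H(-6)*b)*19 = -7*9*19 = -63*19 = -1197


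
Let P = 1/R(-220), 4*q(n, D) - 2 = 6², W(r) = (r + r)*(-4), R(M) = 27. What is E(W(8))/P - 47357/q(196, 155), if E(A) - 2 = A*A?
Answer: 2007560/19 ≈ 1.0566e+5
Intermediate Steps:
W(r) = -8*r (W(r) = (2*r)*(-4) = -8*r)
q(n, D) = 19/2 (q(n, D) = ½ + (¼)*6² = ½ + (¼)*36 = ½ + 9 = 19/2)
E(A) = 2 + A² (E(A) = 2 + A*A = 2 + A²)
P = 1/27 ≈ 0.037037
E(W(8))/P - 47357/q(196, 155) = (2 + (-8*8)²)/(1/27) - 47357/19/2 = (2 + (-64)²)*27 - 47357*2/19 = (2 + 4096)*27 - 94714/19 = 4098*27 - 94714/19 = 110646 - 94714/19 = 2007560/19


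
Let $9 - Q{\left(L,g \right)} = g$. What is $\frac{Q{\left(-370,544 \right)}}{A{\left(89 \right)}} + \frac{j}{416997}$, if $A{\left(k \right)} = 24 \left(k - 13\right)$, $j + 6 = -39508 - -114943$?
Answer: $- \frac{9501211}{84511392} \approx -0.11243$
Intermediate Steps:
$Q{\left(L,g \right)} = 9 - g$
$j = 75429$ ($j = -6 - -75435 = -6 + \left(-39508 + 114943\right) = -6 + 75435 = 75429$)
$A{\left(k \right)} = -312 + 24 k$ ($A{\left(k \right)} = 24 \left(-13 + k\right) = -312 + 24 k$)
$\frac{Q{\left(-370,544 \right)}}{A{\left(89 \right)}} + \frac{j}{416997} = \frac{9 - 544}{-312 + 24 \cdot 89} + \frac{75429}{416997} = \frac{9 - 544}{-312 + 2136} + 75429 \cdot \frac{1}{416997} = - \frac{535}{1824} + \frac{8381}{46333} = - \frac{9501211}{84511392}$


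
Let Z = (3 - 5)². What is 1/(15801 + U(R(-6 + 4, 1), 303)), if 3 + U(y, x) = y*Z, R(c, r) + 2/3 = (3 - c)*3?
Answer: 3/47566 ≈ 6.3070e-5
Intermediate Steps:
Z = 4 (Z = (-2)² = 4)
R(c, r) = 25/3 - 3*c (R(c, r) = -⅔ + (3 - c)*3 = -⅔ + (9 - 3*c) = 25/3 - 3*c)
U(y, x) = -3 + 4*y (U(y, x) = -3 + y*4 = -3 + 4*y)
1/(15801 + U(R(-6 + 4, 1), 303)) = 1/(15801 + (-3 + 4*(25/3 - 3*(-6 + 4)))) = 1/(15801 + (-3 + 4*(25/3 - 3*(-2)))) = 1/(15801 + (-3 + 4*(25/3 + 6))) = 1/(15801 + (-3 + 4*(43/3))) = 1/(15801 + (-3 + 172/3)) = 1/(15801 + 163/3) = 1/(47566/3) = 3/47566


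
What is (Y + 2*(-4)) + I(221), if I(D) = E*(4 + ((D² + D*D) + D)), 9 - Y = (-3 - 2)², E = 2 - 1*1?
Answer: 97883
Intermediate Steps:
E = 1 (E = 2 - 1 = 1)
Y = -16 (Y = 9 - (-3 - 2)² = 9 - 1*(-5)² = 9 - 1*25 = 9 - 25 = -16)
I(D) = 4 + D + 2*D² (I(D) = 1*(4 + ((D² + D*D) + D)) = 1*(4 + ((D² + D²) + D)) = 1*(4 + (2*D² + D)) = 1*(4 + (D + 2*D²)) = 1*(4 + D + 2*D²) = 4 + D + 2*D²)
(Y + 2*(-4)) + I(221) = (-16 + 2*(-4)) + (4 + 221 + 2*221²) = (-16 - 8) + (4 + 221 + 2*48841) = -24 + (4 + 221 + 97682) = -24 + 97907 = 97883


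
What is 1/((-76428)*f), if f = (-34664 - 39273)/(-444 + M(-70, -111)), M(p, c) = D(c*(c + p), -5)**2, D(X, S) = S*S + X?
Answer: 101163253/1412714259 ≈ 0.071609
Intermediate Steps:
D(X, S) = X + S**2 (D(X, S) = S**2 + X = X + S**2)
M(p, c) = (25 + c*(c + p))**2 (M(p, c) = (c*(c + p) + (-5)**2)**2 = (c*(c + p) + 25)**2 = (25 + c*(c + p))**2)
f = -73937/404653012 (f = (-34664 - 39273)/(-444 + (25 - 111*(-111 - 70))**2) = -73937/(-444 + (25 - 111*(-181))**2) = -73937/(-444 + (25 + 20091)**2) = -73937/(-444 + 20116**2) = -73937/(-444 + 404653456) = -73937/404653012 ≈ -0.00018272)
1/((-76428)*f) = 1/((-76428)*(-73937/404653012)) = -1/76428*(-404653012/73937) = 101163253/1412714259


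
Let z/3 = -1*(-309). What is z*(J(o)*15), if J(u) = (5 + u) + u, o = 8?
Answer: 292005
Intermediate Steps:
J(u) = 5 + 2*u
z = 927 (z = 3*(-1*(-309)) = 3*309 = 927)
z*(J(o)*15) = 927*((5 + 2*8)*15) = 927*((5 + 16)*15) = 927*(21*15) = 927*315 = 292005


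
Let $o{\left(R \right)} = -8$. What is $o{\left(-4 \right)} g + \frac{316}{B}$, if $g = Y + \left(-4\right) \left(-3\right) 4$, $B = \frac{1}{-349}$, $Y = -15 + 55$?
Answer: $-110988$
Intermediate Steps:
$Y = 40$
$B = - \frac{1}{349} \approx -0.0028653$
$g = 88$ ($g = 40 + \left(-4\right) \left(-3\right) 4 = 40 + 12 \cdot 4 = 40 + 48 = 88$)
$o{\left(-4 \right)} g + \frac{316}{B} = \left(-8\right) 88 + \frac{316}{- \frac{1}{349}} = -704 + 316 \left(-349\right) = -704 - 110284 = -110988$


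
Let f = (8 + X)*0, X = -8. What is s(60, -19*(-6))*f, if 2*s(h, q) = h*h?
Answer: 0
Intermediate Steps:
s(h, q) = h²/2 (s(h, q) = (h*h)/2 = h²/2)
f = 0 (f = (8 - 8)*0 = 0*0 = 0)
s(60, -19*(-6))*f = ((½)*60²)*0 = ((½)*3600)*0 = 1800*0 = 0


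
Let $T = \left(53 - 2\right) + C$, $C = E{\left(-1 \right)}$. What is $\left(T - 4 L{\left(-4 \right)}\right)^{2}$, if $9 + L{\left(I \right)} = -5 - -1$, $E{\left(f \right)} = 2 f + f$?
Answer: $10000$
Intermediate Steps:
$E{\left(f \right)} = 3 f$
$C = -3$ ($C = 3 \left(-1\right) = -3$)
$L{\left(I \right)} = -13$ ($L{\left(I \right)} = -9 - 4 = -13$)
$T = 48$ ($T = \left(53 - 2\right) - 3 = 51 - 3 = 48$)
$\left(T - 4 L{\left(-4 \right)}\right)^{2} = \left(48 - -52\right)^{2} = \left(48 + 52\right)^{2} = 100^{2} = 10000$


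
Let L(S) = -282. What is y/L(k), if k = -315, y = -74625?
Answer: 24875/94 ≈ 264.63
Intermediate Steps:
y/L(k) = -74625/(-282) = -74625*(-1/282) = 24875/94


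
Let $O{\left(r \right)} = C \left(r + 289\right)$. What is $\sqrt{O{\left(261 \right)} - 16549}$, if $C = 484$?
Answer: $3 \sqrt{27739} \approx 499.65$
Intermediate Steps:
$O{\left(r \right)} = 139876 + 484 r$ ($O{\left(r \right)} = 484 \left(r + 289\right) = 484 \left(289 + r\right) = 139876 + 484 r$)
$\sqrt{O{\left(261 \right)} - 16549} = \sqrt{\left(139876 + 484 \cdot 261\right) - 16549} = \sqrt{\left(139876 + 126324\right) - 16549} = \sqrt{266200 - 16549} = \sqrt{249651} = 3 \sqrt{27739}$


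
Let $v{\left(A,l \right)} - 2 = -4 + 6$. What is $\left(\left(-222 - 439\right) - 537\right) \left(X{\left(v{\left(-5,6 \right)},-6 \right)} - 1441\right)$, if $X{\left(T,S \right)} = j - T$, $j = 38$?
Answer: $1685586$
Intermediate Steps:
$v{\left(A,l \right)} = 4$ ($v{\left(A,l \right)} = 2 + \left(-4 + 6\right) = 2 + 2 = 4$)
$X{\left(T,S \right)} = 38 - T$
$\left(\left(-222 - 439\right) - 537\right) \left(X{\left(v{\left(-5,6 \right)},-6 \right)} - 1441\right) = \left(\left(-222 - 439\right) - 537\right) \left(\left(38 - 4\right) - 1441\right) = \left(-661 - 537\right) \left(\left(38 - 4\right) - 1441\right) = - 1198 \left(34 - 1441\right) = \left(-1198\right) \left(-1407\right) = 1685586$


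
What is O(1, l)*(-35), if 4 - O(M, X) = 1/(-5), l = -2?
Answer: -147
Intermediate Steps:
O(M, X) = 21/5 (O(M, X) = 4 - 1/(-5) = 4 - 1*(-1/5) = 4 + 1/5 = 21/5)
O(1, l)*(-35) = (21/5)*(-35) = -147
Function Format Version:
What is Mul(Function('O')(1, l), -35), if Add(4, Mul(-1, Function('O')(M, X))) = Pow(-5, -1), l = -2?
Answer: -147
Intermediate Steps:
Function('O')(M, X) = Rational(21, 5) (Function('O')(M, X) = Add(4, Mul(-1, Pow(-5, -1))) = Add(4, Mul(-1, Rational(-1, 5))) = Add(4, Rational(1, 5)) = Rational(21, 5))
Mul(Function('O')(1, l), -35) = Mul(Rational(21, 5), -35) = -147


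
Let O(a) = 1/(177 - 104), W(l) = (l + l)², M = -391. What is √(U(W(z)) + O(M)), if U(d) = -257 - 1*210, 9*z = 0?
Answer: I*√2488570/73 ≈ 21.61*I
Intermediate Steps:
z = 0 (z = (⅑)*0 = 0)
W(l) = 4*l² (W(l) = (2*l)² = 4*l²)
U(d) = -467 (U(d) = -257 - 210 = -467)
O(a) = 1/73
√(U(W(z)) + O(M)) = √(-467 + 1/73) = √(-34090/73) = I*√2488570/73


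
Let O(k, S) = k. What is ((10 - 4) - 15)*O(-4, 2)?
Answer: 36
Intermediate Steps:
((10 - 4) - 15)*O(-4, 2) = ((10 - 4) - 15)*(-4) = (6 - 15)*(-4) = -9*(-4) = 36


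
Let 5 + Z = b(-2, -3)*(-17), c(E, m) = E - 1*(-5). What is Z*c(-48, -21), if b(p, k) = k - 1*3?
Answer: -4171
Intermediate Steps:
b(p, k) = -3 + k (b(p, k) = k - 3 = -3 + k)
c(E, m) = 5 + E (c(E, m) = E + 5 = 5 + E)
Z = 97 (Z = -5 + (-3 - 3)*(-17) = -5 - 6*(-17) = -5 + 102 = 97)
Z*c(-48, -21) = 97*(5 - 48) = 97*(-43) = -4171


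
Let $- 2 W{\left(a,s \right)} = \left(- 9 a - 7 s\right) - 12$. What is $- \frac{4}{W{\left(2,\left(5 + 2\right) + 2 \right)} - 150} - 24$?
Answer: $- \frac{4960}{207} \approx -23.961$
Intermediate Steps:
$W{\left(a,s \right)} = 6 + \frac{7 s}{2} + \frac{9 a}{2}$ ($W{\left(a,s \right)} = - \frac{\left(- 9 a - 7 s\right) - 12}{2} = - \frac{-12 - 9 a - 7 s}{2} = 6 + \frac{7 s}{2} + \frac{9 a}{2}$)
$- \frac{4}{W{\left(2,\left(5 + 2\right) + 2 \right)} - 150} - 24 = - \frac{4}{\left(6 + \frac{7 \left(\left(5 + 2\right) + 2\right)}{2} + \frac{9}{2} \cdot 2\right) - 150} - 24 = - \frac{4}{\left(6 + \frac{7 \left(7 + 2\right)}{2} + 9\right) - 150} - 24 = - \frac{4}{\left(6 + \frac{7}{2} \cdot 9 + 9\right) - 150} - 24 = - \frac{4}{\left(6 + \frac{63}{2} + 9\right) - 150} - 24 = - \frac{4}{\frac{93}{2} - 150} - 24 = - \frac{4}{- \frac{207}{2}} - 24 = \left(-4\right) \left(- \frac{2}{207}\right) - 24 = \frac{8}{207} - 24 = - \frac{4960}{207}$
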